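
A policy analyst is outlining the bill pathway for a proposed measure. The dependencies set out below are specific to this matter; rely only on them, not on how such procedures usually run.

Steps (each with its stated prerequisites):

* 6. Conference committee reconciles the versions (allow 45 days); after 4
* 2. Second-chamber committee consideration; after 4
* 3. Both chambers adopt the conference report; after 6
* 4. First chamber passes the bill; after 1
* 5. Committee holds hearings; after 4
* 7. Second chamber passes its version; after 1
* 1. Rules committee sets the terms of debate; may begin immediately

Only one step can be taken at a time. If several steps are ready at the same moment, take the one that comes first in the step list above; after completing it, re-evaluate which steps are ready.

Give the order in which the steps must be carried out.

1 has no prerequisites → 1 first.
4 and 7 are both available; 4 is listed earlier → 4.
6, 2 and 5 now also ready, so the ready set is {6, 2, 5, 7}; 6 is listed earlier → 6.
Ready: 2, 3, 5 and 7. 2 is listed earlier → 2.
Ready: 3, 5 and 7. 3 is listed earlier → 3.
5 and 7 are both available; 5 is listed earlier → 5.
7 needed 1, now all done → 7.

1 → 4 → 6 → 2 → 3 → 5 → 7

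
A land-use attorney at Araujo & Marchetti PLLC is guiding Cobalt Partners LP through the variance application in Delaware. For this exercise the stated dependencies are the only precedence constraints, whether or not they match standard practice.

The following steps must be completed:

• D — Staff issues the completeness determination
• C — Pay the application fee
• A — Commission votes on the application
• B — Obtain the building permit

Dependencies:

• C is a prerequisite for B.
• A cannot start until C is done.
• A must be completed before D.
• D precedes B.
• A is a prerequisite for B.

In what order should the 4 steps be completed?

Only C has no prerequisites, so it is first.
That leaves A as the only ready step → A.
D needed A, now all done → D.
Next only B has its prerequisites met → B.

C → A → D → B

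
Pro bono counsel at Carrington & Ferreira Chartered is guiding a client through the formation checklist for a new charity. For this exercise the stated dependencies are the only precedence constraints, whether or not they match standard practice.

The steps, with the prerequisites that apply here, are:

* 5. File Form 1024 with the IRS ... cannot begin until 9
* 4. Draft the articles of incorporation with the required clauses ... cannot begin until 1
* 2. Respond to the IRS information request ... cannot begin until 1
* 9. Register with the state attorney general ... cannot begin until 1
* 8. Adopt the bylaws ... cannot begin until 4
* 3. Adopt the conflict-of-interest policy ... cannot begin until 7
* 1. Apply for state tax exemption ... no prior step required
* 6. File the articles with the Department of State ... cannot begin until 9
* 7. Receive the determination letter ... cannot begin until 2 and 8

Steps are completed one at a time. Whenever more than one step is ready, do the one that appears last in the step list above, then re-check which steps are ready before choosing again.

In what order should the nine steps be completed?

1, 9, 6, 2, 4, 8, 7, 3, 5

Only 1 has no prerequisites, so it is first.
Ready: 9, 2 and 4. 9 is listed later → 9.
6 and 5 now also ready, so the ready set is {6, 2, 4, 5}; 6 is listed later → 6.
2, 4 and 5 are all available; 2 is listed later → 2.
Ready: 4 and 5. 4 is listed later → 4.
Now 8 and 5 have their prerequisites met. 8 is listed later, so 8 next.
Now 7 and 5 have their prerequisites met. 7 is listed later, so 7 next.
3 and 5 are both available; 3 is listed later → 3.
5 is the only step now ready → 5.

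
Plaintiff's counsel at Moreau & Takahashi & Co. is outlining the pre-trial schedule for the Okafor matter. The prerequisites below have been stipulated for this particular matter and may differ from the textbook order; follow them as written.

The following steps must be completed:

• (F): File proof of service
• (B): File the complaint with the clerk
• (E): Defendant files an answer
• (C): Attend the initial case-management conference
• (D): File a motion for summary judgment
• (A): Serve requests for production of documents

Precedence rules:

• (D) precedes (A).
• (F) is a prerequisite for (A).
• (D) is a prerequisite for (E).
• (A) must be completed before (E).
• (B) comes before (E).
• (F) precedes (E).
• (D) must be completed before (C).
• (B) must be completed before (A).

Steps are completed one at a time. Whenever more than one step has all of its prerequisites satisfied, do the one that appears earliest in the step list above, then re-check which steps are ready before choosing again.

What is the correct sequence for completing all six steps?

(F), (B) and (D) have no prerequisites; (F) is listed earlier, so (F) is first.
Ready: (B) and (D). (B) is listed earlier → (B).
Next only (D) has its prerequisites met → (D).
Ready: (C) and (A). (C) is listed earlier → (C).
(A) needed (F), (B) and (D), now all done → (A).
(E) needed (F), (B), (D) and (A), now all done → (E).

(F) (B) (D) (C) (A) (E)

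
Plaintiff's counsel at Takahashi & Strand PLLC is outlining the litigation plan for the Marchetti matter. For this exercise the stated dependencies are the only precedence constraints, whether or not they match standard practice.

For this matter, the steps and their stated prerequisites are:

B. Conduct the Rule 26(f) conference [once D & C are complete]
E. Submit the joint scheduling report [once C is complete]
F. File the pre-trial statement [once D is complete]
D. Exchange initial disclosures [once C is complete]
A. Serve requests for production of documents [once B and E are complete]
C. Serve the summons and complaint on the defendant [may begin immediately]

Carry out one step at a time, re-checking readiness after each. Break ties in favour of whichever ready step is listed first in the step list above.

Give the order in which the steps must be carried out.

C is the only step with nothing outstanding, so it goes first.
Now E and D have their prerequisites met. E is listed earlier, so E next.
Next only D has its prerequisites met → D.
B and F are both available; B is listed earlier → B.
A now also ready, so the ready set is {F, A}; F is listed earlier → F.
A needed B and E, now all done → A.

C, E, D, B, F, A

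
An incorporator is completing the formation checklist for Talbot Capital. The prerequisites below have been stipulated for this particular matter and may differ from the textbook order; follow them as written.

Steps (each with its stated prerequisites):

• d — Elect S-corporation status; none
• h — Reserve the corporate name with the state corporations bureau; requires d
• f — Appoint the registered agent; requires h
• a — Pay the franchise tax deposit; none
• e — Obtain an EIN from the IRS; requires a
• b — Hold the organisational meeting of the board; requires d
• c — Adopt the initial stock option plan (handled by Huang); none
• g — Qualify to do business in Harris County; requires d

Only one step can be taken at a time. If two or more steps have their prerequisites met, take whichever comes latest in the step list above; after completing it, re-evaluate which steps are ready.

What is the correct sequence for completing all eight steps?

c, a, e, d, g, b, h, f

c, a and d have no prerequisites; c is listed later, so c is first.
Now a and d have their prerequisites met. a is listed later, so a next.
e now also ready, so the ready set is {e, d}; e is listed later → e.
d is the only step now ready → d.
Ready: g, b and h. g is listed later → g.
b and h are both available; b is listed later → b.
h is the only step now ready → h.
f needed h, now all done → f.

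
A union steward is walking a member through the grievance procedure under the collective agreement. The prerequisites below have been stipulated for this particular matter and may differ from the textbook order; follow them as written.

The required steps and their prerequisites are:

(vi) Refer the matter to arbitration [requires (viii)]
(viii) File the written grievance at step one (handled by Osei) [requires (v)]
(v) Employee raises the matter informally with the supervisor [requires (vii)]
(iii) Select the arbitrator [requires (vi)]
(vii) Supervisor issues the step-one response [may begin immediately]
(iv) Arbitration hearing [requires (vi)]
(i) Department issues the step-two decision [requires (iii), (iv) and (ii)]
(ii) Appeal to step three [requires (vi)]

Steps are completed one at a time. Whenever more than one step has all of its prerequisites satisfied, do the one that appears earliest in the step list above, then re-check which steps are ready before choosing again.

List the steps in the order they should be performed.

(vii) → (v) → (viii) → (vi) → (iii) → (iv) → (ii) → (i)

Only (vii) has no prerequisites, so it is first.
Next only (v) has its prerequisites met → (v).
(viii) is the only step now ready → (viii).
Next only (vi) has its prerequisites met → (vi).
Now (iii), (iv) and (ii) have their prerequisites met. (iii) is listed earlier, so (iii) next.
Now (iv) and (ii) have their prerequisites met. (iv) is listed earlier, so (iv) next.
(ii) needed (vi), now all done → (ii).
(i) needed (iii), (iv) and (ii), now all done → (i).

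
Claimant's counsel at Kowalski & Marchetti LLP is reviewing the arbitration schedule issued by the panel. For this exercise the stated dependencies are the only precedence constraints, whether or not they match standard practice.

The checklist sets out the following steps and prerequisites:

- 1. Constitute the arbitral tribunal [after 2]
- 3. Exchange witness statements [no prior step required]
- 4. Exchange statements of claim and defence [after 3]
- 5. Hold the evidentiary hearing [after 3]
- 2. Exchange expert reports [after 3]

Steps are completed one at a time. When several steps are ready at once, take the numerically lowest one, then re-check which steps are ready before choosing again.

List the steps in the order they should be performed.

3 is the only step with nothing outstanding, so it goes first.
2, 4 and 5 are all available; 2 has the earlier label → 2.
Now 1, 4 and 5 have their prerequisites met. 1 has the earlier label, so 1 next.
Ready: 4 and 5. 4 has the earlier label → 4.
5 needed 3, now all done → 5.

3 2 1 4 5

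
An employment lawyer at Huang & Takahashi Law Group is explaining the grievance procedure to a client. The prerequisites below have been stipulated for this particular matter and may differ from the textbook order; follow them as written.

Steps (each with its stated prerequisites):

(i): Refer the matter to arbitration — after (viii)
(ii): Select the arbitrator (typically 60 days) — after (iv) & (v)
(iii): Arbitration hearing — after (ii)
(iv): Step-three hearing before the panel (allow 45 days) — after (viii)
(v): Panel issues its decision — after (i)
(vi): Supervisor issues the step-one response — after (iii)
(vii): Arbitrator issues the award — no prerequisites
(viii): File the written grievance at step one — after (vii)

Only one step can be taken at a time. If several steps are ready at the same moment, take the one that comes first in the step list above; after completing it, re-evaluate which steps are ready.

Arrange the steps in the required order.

(vii) → (viii) → (i) → (iv) → (v) → (ii) → (iii) → (vi)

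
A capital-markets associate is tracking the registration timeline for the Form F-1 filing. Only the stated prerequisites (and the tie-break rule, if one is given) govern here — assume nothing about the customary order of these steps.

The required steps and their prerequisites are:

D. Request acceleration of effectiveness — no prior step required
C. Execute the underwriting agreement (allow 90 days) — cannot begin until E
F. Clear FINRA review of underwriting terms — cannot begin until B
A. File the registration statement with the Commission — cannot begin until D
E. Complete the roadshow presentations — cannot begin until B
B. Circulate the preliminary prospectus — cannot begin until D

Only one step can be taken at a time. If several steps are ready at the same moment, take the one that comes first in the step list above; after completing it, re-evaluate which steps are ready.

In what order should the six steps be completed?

D, A, B, F, E, C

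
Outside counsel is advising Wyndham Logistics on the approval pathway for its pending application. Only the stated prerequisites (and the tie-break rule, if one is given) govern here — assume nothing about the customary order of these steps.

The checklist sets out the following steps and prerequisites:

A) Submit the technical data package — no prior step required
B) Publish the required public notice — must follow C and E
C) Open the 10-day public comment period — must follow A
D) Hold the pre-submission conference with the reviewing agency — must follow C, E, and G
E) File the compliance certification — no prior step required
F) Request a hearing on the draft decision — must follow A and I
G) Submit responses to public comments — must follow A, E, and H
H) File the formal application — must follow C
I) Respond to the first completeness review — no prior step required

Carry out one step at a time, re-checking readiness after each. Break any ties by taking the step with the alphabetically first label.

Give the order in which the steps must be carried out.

A, C, E, B, H, G, D, I, F

A, E and I have no prerequisites; A has the earlier label, so A is first.
C now also ready, so the ready set is {C, E, I}; C has the earlier label → C.
H now also ready, so the ready set is {E, H, I}; E has the earlier label → E.
B now also ready, so the ready set is {B, H, I}; B has the earlier label → B.
H and I are both available; H has the earlier label → H.
G and I are both available; G has the earlier label → G.
Now D and I have their prerequisites met. D has the earlier label, so D next.
I is the only step now ready → I.
F needed A and I, now all done → F.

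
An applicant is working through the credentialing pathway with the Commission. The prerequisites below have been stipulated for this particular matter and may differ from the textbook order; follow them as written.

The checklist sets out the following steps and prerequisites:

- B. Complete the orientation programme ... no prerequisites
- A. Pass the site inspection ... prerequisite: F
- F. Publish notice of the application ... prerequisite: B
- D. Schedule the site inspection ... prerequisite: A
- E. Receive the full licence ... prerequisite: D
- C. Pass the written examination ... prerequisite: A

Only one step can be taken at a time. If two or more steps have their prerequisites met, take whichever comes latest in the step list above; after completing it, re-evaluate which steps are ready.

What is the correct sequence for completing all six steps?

B has no prerequisites → B first.
That leaves F as the only ready step → F.
That leaves A as the only ready step → A.
C and D are both available; C is listed later → C.
Next only D has its prerequisites met → D.
That leaves E as the only ready step → E.

B, F, A, C, D, E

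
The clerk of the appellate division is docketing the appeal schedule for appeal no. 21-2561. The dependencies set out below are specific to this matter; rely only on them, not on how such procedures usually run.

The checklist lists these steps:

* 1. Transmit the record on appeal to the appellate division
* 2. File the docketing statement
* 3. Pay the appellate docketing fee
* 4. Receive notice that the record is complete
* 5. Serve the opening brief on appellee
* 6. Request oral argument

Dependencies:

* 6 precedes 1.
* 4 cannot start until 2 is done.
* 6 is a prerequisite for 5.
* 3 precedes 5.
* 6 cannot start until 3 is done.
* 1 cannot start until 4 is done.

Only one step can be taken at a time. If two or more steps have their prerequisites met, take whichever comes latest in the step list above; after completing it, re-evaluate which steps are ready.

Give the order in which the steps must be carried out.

3, 6, 5, 2, 4, 1

Nothing is required for 3 and 2. 3 is listed later → 3 first.
Now 6 and 2 have their prerequisites met. 6 is listed later, so 6 next.
Now 5 and 2 have their prerequisites met. 5 is listed later, so 5 next.
Next only 2 has its prerequisites met → 2.
4 is the only step now ready → 4.
Next only 1 has its prerequisites met → 1.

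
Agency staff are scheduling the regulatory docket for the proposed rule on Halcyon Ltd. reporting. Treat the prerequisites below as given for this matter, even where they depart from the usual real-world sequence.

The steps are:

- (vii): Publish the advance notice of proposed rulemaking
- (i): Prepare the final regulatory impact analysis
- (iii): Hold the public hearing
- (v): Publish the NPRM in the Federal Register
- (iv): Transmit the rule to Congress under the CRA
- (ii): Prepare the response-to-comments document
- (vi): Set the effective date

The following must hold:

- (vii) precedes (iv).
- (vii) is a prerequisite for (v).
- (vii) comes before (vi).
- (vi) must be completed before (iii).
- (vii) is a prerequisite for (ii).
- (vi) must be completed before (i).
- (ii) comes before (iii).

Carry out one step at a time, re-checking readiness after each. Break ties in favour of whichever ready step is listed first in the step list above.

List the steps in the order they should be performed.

(vii), (v), (iv), (ii), (vi), (i), (iii)

Only (vii) has no prerequisites, so it is first.
Now (v), (iv), (ii) and (vi) have their prerequisites met. (v) is listed earlier, so (v) next.
Ready: (iv), (ii) and (vi). (iv) is listed earlier → (iv).
Now (ii) and (vi) have their prerequisites met. (ii) is listed earlier, so (ii) next.
(vi) needed (vii), now all done → (vi).
(i) and (iii) are both available; (i) is listed earlier → (i).
(iii) needed (ii) and (vi), now all done → (iii).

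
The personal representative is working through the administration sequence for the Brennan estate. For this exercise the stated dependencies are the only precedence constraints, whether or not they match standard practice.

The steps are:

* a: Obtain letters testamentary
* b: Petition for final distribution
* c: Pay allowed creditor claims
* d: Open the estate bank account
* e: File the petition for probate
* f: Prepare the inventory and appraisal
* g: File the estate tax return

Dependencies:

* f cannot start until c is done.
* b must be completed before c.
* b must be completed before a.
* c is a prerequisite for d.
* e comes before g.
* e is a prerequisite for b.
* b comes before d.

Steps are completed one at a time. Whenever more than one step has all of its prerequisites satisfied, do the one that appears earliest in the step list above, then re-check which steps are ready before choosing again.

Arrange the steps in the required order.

e b a c d f g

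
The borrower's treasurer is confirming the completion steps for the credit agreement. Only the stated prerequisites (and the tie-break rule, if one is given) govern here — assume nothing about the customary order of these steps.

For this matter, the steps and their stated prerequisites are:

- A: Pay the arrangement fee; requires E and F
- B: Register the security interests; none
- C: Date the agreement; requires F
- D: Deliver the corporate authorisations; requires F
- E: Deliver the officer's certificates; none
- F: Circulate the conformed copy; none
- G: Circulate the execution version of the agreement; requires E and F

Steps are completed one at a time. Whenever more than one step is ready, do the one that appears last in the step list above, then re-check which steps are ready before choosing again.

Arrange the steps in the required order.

F, E and B have no prerequisites; F is listed later, so F is first.
Ready: E, D, C and B. E is listed later → E.
G and A now also ready, so the ready set is {G, D, C, B, A}; G is listed later → G.
D, C, B and A are all available; D is listed later → D.
Ready: C, B and A. C is listed later → C.
Now B and A have their prerequisites met. B is listed later, so B next.
That leaves A as the only ready step → A.

F E G D C B A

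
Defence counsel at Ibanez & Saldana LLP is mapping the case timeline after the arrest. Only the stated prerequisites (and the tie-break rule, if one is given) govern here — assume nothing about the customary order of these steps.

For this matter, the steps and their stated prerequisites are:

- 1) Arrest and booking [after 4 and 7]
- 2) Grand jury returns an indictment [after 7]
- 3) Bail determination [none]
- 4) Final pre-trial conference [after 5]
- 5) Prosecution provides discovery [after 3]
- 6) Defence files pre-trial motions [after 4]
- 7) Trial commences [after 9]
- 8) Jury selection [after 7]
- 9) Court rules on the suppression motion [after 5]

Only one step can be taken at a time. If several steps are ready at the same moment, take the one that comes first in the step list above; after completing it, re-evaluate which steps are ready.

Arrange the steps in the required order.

3 → 5 → 4 → 6 → 9 → 7 → 1 → 2 → 8

3 has no prerequisites → 3 first.
That leaves 5 as the only ready step → 5.
4 and 9 are both available; 4 is listed earlier → 4.
Ready: 6 and 9. 6 is listed earlier → 6.
9 needed 5, now all done → 9.
Next only 7 has its prerequisites met → 7.
1, 2 and 8 are all available; 1 is listed earlier → 1.
2 and 8 are both available; 2 is listed earlier → 2.
8 needed 7, now all done → 8.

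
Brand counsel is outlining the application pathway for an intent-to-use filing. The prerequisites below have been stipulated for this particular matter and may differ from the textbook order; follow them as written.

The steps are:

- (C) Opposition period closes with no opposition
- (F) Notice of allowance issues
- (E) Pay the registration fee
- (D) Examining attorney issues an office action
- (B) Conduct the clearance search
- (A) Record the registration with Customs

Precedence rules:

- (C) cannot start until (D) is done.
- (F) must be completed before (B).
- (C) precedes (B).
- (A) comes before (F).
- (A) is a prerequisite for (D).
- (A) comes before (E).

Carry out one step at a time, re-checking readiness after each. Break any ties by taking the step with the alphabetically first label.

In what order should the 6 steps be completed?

(A) → (D) → (C) → (E) → (F) → (B)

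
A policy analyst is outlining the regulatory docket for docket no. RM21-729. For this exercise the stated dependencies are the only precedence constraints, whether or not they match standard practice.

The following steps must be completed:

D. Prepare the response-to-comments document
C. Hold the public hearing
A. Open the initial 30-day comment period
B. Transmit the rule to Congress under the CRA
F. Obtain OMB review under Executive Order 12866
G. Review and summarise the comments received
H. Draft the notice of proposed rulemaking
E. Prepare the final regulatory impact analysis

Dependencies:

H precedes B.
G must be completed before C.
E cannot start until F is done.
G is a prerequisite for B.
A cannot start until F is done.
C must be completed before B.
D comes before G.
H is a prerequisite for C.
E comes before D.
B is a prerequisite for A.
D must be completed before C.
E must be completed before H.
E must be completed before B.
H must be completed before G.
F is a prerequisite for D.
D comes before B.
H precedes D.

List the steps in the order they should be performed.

F is the only step with nothing outstanding, so it goes first.
Next only E has its prerequisites met → E.
H is the only step now ready → H.
D is the only step now ready → D.
G is the only step now ready → G.
Next only C has its prerequisites met → C.
B is the only step now ready → B.
A needed B and F, now all done → A.

F, E, H, D, G, C, B, A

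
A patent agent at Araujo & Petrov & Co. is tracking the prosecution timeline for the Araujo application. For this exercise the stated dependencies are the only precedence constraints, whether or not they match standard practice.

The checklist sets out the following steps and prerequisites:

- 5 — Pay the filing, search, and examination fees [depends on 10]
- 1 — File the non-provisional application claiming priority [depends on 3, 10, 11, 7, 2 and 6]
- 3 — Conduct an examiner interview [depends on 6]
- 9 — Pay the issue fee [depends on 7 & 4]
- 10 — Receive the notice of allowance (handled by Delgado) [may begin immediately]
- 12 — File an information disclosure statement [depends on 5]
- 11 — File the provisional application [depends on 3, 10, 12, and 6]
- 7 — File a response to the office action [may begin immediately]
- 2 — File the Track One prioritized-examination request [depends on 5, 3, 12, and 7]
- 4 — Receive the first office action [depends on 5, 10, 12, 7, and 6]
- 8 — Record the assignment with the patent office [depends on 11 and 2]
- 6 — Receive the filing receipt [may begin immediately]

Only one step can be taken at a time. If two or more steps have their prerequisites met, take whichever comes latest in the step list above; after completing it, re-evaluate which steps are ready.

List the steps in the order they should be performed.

6 7 10 3 5 12 4 2 11 8 9 1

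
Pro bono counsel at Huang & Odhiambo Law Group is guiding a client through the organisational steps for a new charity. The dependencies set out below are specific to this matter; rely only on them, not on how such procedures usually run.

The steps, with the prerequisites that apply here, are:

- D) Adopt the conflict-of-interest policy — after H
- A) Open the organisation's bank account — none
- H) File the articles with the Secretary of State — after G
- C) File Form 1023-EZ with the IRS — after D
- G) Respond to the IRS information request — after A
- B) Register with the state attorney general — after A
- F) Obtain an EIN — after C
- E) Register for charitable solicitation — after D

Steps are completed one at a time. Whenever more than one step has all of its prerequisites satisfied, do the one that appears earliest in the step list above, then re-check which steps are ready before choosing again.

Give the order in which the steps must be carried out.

A, G, H, D, C, B, F, E

A is the only step with nothing outstanding, so it goes first.
G and B are both available; G is listed earlier → G.
H now also ready, so the ready set is {H, B}; H is listed earlier → H.
D now also ready, so the ready set is {D, B}; D is listed earlier → D.
C and E now also ready, so the ready set is {C, B, E}; C is listed earlier → C.
B, F and E are all available; B is listed earlier → B.
Now F and E have their prerequisites met. F is listed earlier, so F next.
E needed D, now all done → E.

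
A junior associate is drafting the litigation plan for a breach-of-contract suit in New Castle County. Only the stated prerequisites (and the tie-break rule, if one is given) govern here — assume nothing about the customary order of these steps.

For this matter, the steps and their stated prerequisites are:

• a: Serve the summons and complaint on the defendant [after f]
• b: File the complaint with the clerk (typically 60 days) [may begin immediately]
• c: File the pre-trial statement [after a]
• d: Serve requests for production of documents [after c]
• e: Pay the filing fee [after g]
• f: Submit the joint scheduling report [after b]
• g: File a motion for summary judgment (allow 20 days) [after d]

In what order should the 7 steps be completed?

b, f, a, c, d, g, e

Only b has no prerequisites, so it is first.
That leaves f as the only ready step → f.
a needed f, now all done → a.
Next only c has its prerequisites met → c.
d needed c, now all done → d.
Next only g has its prerequisites met → g.
e needed g, now all done → e.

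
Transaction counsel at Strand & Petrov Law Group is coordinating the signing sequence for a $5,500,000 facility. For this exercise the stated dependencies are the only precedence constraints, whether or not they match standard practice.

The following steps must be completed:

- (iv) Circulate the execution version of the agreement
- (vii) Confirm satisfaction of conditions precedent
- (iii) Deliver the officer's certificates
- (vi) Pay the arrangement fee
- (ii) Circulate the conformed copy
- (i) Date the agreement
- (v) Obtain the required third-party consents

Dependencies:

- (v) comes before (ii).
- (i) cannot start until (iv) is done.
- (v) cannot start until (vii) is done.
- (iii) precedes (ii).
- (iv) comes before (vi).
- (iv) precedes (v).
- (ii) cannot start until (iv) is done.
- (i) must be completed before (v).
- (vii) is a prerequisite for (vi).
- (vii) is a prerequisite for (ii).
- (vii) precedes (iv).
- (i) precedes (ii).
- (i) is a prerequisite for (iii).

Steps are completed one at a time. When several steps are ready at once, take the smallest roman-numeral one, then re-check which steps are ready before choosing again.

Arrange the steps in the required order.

Only (vii) has no prerequisites, so it is first.
(iv) needed (vii), now all done → (iv).
Ready: (i) and (vi). (i) has the earlier label → (i).
(iii) and (v) now also ready, so the ready set is {(iii), (v), (vi)}; (iii) has the earlier label → (iii).
Now (v) and (vi) have their prerequisites met. (v) has the earlier label, so (v) next.
(ii) and (vi) are both available; (ii) has the earlier label → (ii).
(vi) needed (iv) and (vii), now all done → (vi).

(vii) → (iv) → (i) → (iii) → (v) → (ii) → (vi)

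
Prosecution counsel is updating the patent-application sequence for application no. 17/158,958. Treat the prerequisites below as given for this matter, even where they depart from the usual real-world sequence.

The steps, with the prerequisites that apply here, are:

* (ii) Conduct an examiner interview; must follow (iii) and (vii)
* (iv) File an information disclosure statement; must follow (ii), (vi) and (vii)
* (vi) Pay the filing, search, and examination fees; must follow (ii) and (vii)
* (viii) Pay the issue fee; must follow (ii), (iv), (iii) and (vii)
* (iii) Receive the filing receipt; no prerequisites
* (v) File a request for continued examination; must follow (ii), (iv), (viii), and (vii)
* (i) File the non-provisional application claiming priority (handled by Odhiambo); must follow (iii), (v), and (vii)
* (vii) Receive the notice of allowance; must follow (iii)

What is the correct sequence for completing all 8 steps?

(iii), (vii), (ii), (vi), (iv), (viii), (v), (i)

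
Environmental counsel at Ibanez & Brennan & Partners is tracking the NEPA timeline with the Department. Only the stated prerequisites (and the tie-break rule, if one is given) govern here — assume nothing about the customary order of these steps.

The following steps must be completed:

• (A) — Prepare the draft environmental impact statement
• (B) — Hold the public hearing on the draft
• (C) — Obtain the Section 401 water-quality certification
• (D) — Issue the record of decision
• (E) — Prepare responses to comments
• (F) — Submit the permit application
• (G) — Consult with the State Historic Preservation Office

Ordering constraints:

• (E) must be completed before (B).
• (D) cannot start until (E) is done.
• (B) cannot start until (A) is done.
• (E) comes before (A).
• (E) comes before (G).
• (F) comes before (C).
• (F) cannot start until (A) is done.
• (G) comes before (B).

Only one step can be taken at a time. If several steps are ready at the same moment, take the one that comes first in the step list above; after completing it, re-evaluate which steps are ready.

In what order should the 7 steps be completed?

(E) is the only step with nothing outstanding, so it goes first.
Ready: (A), (D) and (G). (A) is listed earlier → (A).
(F) now also ready, so the ready set is {(D), (F), (G)}; (D) is listed earlier → (D).
Ready: (F) and (G). (F) is listed earlier → (F).
(C) now also ready, so the ready set is {(C), (G)}; (C) is listed earlier → (C).
(G) needed (E), now all done → (G).
That leaves (B) as the only ready step → (B).

(E) → (A) → (D) → (F) → (C) → (G) → (B)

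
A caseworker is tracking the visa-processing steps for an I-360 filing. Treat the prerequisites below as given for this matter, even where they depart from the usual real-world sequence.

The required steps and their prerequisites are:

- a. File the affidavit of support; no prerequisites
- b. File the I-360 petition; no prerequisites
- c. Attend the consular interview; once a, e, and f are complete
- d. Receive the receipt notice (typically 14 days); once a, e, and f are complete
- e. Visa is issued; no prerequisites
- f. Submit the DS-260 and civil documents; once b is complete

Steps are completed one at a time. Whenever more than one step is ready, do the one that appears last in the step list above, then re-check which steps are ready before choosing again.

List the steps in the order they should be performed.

e, b, f, a, d, c

e, b and a have no prerequisites; e is listed later, so e is first.
b and a are both available; b is listed later → b.
Ready: f and a. f is listed later → f.
Next only a has its prerequisites met → a.
Ready: d and c. d is listed later → d.
c is the only step now ready → c.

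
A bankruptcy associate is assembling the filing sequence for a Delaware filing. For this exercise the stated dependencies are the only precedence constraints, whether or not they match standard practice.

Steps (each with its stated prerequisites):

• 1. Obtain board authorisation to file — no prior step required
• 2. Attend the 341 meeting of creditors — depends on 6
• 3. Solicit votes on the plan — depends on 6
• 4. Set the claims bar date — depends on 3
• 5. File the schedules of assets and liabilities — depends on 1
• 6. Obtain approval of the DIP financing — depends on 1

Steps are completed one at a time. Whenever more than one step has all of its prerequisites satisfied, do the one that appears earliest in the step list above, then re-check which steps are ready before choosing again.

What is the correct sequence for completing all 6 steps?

1 is the only step with nothing outstanding, so it goes first.
5 and 6 are both available; 5 is listed earlier → 5.
6 needed 1, now all done → 6.
Now 2 and 3 have their prerequisites met. 2 is listed earlier, so 2 next.
3 is the only step now ready → 3.
4 needed 3, now all done → 4.

1, 5, 6, 2, 3, 4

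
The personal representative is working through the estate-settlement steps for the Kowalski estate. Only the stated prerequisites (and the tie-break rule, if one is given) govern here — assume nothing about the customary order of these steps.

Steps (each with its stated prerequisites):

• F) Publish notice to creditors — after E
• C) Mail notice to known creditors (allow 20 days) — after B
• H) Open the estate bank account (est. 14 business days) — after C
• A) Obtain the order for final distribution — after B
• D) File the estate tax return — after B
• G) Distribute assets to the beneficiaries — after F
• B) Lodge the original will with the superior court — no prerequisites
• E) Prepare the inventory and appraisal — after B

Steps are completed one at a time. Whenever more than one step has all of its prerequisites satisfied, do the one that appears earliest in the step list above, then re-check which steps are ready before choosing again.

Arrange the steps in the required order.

B → C → H → A → D → E → F → G

B has no prerequisites → B first.
Ready: C, A, D and E. C is listed earlier → C.
H now also ready, so the ready set is {H, A, D, E}; H is listed earlier → H.
Ready: A, D and E. A is listed earlier → A.
Ready: D and E. D is listed earlier → D.
That leaves E as the only ready step → E.
F needed E, now all done → F.
G needed F, now all done → G.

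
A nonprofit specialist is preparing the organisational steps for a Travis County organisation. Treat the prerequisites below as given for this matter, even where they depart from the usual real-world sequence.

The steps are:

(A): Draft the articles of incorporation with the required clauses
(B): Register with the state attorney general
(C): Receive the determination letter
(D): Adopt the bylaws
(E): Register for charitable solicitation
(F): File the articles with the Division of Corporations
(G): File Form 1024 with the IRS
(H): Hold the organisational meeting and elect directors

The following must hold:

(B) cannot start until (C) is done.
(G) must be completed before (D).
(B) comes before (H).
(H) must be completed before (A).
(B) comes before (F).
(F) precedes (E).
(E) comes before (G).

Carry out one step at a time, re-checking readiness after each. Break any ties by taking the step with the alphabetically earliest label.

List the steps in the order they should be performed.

(C) has no prerequisites → (C) first.
Next only (B) has its prerequisites met → (B).
Ready: (F) and (H). (F) has the earlier label → (F).
Ready: (E) and (H). (E) has the earlier label → (E).
Ready: (G) and (H). (G) has the earlier label → (G).
(D) now also ready, so the ready set is {(D), (H)}; (D) has the earlier label → (D).
Next only (H) has its prerequisites met → (H).
(A) needed (H), now all done → (A).

(C), (B), (F), (E), (G), (D), (H), (A)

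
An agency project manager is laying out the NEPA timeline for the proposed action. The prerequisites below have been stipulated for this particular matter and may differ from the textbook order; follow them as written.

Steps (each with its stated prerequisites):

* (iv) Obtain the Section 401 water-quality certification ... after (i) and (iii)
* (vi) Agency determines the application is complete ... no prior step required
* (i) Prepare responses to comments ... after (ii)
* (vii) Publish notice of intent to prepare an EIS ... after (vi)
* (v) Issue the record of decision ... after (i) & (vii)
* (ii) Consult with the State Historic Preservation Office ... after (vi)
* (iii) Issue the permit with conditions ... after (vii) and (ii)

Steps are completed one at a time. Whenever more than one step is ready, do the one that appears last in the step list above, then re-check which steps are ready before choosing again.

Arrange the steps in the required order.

Only (vi) has no prerequisites, so it is first.
Now (ii) and (vii) have their prerequisites met. (ii) is listed later, so (ii) next.
Ready: (vii) and (i). (vii) is listed later → (vii).
(iii) now also ready, so the ready set is {(iii), (i)}; (iii) is listed later → (iii).
Next only (i) has its prerequisites met → (i).
Ready: (v) and (iv). (v) is listed later → (v).
(iv) needed (iii) and (i), now all done → (iv).

(vi), (ii), (vii), (iii), (i), (v), (iv)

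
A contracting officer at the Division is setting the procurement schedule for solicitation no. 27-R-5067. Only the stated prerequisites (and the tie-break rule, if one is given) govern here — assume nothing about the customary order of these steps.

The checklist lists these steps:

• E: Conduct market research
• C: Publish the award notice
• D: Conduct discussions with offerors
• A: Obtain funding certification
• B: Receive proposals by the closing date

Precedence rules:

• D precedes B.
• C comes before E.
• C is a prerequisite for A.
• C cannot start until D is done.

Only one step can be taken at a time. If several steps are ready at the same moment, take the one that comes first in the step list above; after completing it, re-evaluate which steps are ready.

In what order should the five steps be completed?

D has no prerequisites → D first.
C and B are both available; C is listed earlier → C.
E and A now also ready, so the ready set is {E, A, B}; E is listed earlier → E.
Now A and B have their prerequisites met. A is listed earlier, so A next.
That leaves B as the only ready step → B.

D → C → E → A → B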